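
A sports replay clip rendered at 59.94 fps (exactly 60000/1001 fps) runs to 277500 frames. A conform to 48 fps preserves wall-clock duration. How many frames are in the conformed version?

Target frames = source frames × (target rate / source rate) = 277500 × (48)/(60000/1001) = 277500 × 1001/1250 = 222222.

222222 frames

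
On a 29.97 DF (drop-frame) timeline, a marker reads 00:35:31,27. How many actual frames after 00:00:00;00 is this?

As if non-drop at 30 labels/s: (0 × 3600 + 35 × 60 + 31) × 30 + 27 = 63957.
Minute boundaries passed: 35; those not divisible by 10: 35 − 3 = 32; dropped labels = 2 × 32 = 64.
Actual frame index = 63957 − 64 = 63893.

63893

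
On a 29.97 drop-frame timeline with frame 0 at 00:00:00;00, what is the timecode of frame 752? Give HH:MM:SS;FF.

00:00:25;02

Ten DF minutes hold 17982 frames, so frame 752 lies in block 0 (frames 0–17981) with 752 frames into that block.
The block's first minute is 1800 frames and the rest 1798 each; 752 frames reaches minute 0, so 0 × 18 + 0 × 2 = 0 labels have been skipped so far.
Adding those back, label number 752 + 0 = 752 at 30 labels/s is 25 s + 2 f = 0 h 0 min 25 s frame 2, i.e. 00:00:25;02.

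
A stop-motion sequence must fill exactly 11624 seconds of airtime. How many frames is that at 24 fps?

Frames = 11624 × 24 = 278976.

278976 frames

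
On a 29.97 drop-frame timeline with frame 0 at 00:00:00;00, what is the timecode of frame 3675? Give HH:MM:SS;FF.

Each 10-minute DF block holds 10 × 60 × 30 − 9 × 2 = 17982 frames. 3675 ÷ 17982 → 0 full blocks, remainder 3675.
Within the partial block the first minute is 1800 frames and each further minute 1798, so 2 further minute boundaries passed. Total skipped labels = 18 × 0 + 2 × 2 = 4.
Non-drop label index = 3675 + 4 = 3679; at 30 labels/s that is 00:02:02:19, i.e. DF 00:02:02;19.

00:02:02;19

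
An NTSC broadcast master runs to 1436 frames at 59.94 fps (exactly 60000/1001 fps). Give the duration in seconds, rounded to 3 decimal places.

23.957 seconds

Running time = 1436 × 1001/60000 = 359359/15000 s ≈ 23.957 s.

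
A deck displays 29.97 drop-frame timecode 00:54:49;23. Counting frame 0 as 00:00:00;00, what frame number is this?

98595

As if non-drop at 30 labels/s: (0 × 3600 + 54 × 60 + 49) × 30 + 23 = 98693.
Minute boundaries passed: 54; those not divisible by 10: 54 − 5 = 49; dropped labels = 2 × 49 = 98.
Actual frame index = 98693 − 98 = 98595.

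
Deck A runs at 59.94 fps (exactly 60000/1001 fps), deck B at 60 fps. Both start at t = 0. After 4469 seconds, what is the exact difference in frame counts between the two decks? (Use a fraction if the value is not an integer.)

268140/1001 frames

A emits 60000/1001 × 4469 = 268140000/1001 frames; B emits 60 × 4469 = 268140.
Difference = 268140/1001 frames (≈ 267.8721); B is ahead of A.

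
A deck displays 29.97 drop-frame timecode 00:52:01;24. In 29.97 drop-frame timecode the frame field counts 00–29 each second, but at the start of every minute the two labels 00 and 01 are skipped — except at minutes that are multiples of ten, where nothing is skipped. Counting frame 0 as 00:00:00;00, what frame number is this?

As if non-drop at 30 labels/s: (0 × 3600 + 52 × 60 + 1) × 30 + 24 = 93654.
Minute boundaries passed: 52; those not divisible by 10: 52 − 5 = 47; dropped labels = 2 × 47 = 94.
Actual frame index = 93654 − 94 = 93560.

93560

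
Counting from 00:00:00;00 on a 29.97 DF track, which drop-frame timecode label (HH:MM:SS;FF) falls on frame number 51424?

00:28:35;26

Each 10-minute DF block holds 10 × 60 × 30 − 9 × 2 = 17982 frames. 51424 ÷ 17982 → 2 full blocks, remainder 15460.
Within the partial block the first minute is 1800 frames and each further minute 1798, so 8 further minute boundaries passed. Total skipped labels = 18 × 2 + 2 × 8 = 52.
Non-drop label index = 51424 + 52 = 51476; at 30 labels/s that is 00:28:35:26, i.e. DF 00:28:35;26.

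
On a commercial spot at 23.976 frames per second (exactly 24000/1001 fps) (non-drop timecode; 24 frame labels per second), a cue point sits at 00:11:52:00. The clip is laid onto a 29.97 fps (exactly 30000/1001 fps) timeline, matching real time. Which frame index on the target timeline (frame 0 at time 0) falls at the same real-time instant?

Source frame index: (0×3600 + 11×60 + 52) × 24 + 0 = 17088.
Real time: 17088 / (24000/1001) = 89089/125 s.
Target frame: (89089/125) × (30000/1001) = 21360.

frame 21360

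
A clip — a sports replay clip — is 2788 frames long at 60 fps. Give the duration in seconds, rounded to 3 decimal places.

Running time = 2788 × 1/60 = 697/15 s ≈ 46.467 s.

46.467 seconds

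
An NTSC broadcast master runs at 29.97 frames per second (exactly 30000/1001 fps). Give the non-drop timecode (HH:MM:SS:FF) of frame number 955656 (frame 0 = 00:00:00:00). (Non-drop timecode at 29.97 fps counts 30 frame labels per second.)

08:50:55:06

955656 ÷ 30 = 31855 full seconds, remainder 6 frames.
31855 s = 8 h 50 min 55 s.
Timecode: 08:50:55:06.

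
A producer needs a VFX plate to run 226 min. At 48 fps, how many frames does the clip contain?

226 min = 13560 s.
Frames = 13560 × 48 = 650880.

650880 frames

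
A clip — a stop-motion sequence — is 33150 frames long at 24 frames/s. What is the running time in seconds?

1381.25 seconds

Running time = 33150 / (24) = 1381.25 s.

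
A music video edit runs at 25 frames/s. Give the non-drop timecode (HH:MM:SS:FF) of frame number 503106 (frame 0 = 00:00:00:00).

05:35:24:06

503106 ÷ 25 = 20124 full seconds, remainder 6 frames.
20124 s = 5 h 35 min 24 s.
Timecode: 05:35:24:06.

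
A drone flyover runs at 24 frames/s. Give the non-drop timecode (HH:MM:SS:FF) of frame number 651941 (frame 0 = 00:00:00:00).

651941 ÷ 24 = 27164 full seconds, remainder 5 frames.
27164 s = 7 h 32 min 44 s.
Timecode: 07:32:44:05.

07:32:44:05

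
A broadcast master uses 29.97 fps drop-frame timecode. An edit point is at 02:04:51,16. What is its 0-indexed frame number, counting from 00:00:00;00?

Complete 10-minute blocks: 12, each 17982 frames → 215784.
Remaining 4 whole minutes in the current block: 1800 + 3 × 1798 = 7194 frames.
Within the current minute: 51 × 30 + 16 − 2 = 1544 (labels ;00/;01 skipped at this minute). Total = 215784 + 7194 + 1544 = 224522.

224522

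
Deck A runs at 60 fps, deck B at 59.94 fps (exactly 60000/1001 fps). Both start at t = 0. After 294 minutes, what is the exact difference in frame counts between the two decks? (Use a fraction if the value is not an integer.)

294 min = 17640 s.
A emits 60 × 17640 = 1058400 frames; B emits 60000/1001 × 17640 = 151200000/143.
Difference = 151200/143 frames (≈ 1057.3427); B is behind A.

151200/143 frames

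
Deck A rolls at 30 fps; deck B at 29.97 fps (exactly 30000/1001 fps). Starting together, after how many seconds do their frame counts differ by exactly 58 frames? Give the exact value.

The gap grows by |30000/1001 − 30| = 30/1001 frames per second.
Time for a 58-frame gap: 58 ÷ (30/1001) = 29029/15 s.

29029/15 seconds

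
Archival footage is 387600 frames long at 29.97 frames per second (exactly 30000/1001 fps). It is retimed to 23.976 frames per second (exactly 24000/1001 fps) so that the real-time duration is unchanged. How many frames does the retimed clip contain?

310080 frames

Target frames = source frames × (target rate / source rate) = 387600 × (24000/1001)/(30000/1001) = 387600 × 4/5 = 310080.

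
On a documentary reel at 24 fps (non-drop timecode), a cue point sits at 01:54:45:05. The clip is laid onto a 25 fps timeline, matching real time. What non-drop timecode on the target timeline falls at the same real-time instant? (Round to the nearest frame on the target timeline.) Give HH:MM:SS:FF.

01:54:45:05

Source frame index: (1×3600 + 54×60 + 45) × 24 + 5 = 165245.
Real time: 165245 / (24) = 165245/24 s.
Target frame: (165245/24) × (25) = 4131125/24 ≈ 172130.208 → 172130.
At 25 labels/s: frame 172130 → 01:54:45:05.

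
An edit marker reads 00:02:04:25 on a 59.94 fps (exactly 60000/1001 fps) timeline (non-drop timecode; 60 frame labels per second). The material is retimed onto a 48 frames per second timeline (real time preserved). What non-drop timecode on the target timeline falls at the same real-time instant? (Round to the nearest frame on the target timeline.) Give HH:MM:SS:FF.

00:02:04:26

Source frame index: (0×3600 + 2×60 + 4) × 60 + 25 = 7465.
Real time: 7465 / (60000/1001) = 1494493/12000 s.
Target frame: (1494493/12000) × (48) = 1494493/250 ≈ 5977.972 → 5978.
At 48 labels/s: frame 5978 → 00:02:04:26.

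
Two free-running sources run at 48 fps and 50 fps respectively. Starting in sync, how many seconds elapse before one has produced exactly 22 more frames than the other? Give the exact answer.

11 seconds

The gap grows by |50 − 48| = 2 frames per second.
Time for a 22-frame gap: 22 ÷ (2) = 11 s.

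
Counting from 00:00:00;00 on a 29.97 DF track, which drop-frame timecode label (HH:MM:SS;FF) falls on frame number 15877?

Each 10-minute DF block holds 10 × 60 × 30 − 9 × 2 = 17982 frames. 15877 ÷ 17982 → 0 full blocks, remainder 15877.
Within the partial block the first minute is 1800 frames and each further minute 1798, so 8 further minute boundaries passed. Total skipped labels = 18 × 0 + 2 × 8 = 16.
Non-drop label index = 15877 + 16 = 15893; at 30 labels/s that is 00:08:49:23, i.e. DF 00:08:49;23.

00:08:49;23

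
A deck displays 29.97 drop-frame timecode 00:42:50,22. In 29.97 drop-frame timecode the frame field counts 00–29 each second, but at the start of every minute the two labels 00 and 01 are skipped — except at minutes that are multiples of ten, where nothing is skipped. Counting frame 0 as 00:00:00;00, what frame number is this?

77046

As if non-drop at 30 labels/s: (0 × 3600 + 42 × 60 + 50) × 30 + 22 = 77122.
Minute boundaries passed: 42; those not divisible by 10: 42 − 4 = 38; dropped labels = 2 × 38 = 76.
Actual frame index = 77122 − 76 = 77046.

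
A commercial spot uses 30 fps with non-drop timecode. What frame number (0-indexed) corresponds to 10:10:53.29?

Total seconds to the label: (10 × 3600 + 10 × 60 + 53) = 36653.
Frame index = 36653 × 30 + 29 = 1099619.

1099619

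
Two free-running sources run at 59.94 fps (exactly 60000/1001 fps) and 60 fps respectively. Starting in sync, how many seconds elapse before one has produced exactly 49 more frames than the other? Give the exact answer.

49049/60 seconds

The gap grows by |60 − 60000/1001| = 60/1001 frames per second.
Time for a 49-frame gap: 49 ÷ (60/1001) = 49049/60 s.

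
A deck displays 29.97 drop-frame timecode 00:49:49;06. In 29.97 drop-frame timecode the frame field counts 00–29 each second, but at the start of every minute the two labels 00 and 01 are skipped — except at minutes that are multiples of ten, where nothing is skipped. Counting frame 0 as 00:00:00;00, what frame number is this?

89586

Complete 10-minute blocks: 4, each 17982 frames → 71928.
Remaining 9 whole minutes in the current block: 1800 + 8 × 1798 = 16184 frames.
Within the current minute: 49 × 30 + 6 − 2 = 1474 (labels ;00/;01 skipped at this minute). Total = 71928 + 16184 + 1474 = 89586.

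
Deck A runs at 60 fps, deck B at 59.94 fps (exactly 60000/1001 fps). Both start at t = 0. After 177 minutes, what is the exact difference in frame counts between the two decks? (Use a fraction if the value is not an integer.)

637200/1001 frames

177 min = 10620 s.
A emits 60 × 10620 = 637200 frames; B emits 60000/1001 × 10620 = 637200000/1001.
Difference = 637200/1001 frames (≈ 636.5634); B is behind A.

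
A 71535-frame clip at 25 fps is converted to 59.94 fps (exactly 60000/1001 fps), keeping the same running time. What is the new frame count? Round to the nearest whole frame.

Frames at target rate = 71535 × (60000/1001) / (25) = 171684000/1001 ≈ 171512.488.
Nearest whole frame: 171512.

171512 frames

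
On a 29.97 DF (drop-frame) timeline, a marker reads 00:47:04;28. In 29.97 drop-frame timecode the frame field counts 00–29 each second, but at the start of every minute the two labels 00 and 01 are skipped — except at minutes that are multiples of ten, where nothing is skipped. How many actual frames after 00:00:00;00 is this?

84662

Complete 10-minute blocks: 4, each 17982 frames → 71928.
Remaining 7 whole minutes in the current block: 1800 + 6 × 1798 = 12588 frames.
Within the current minute: 4 × 30 + 28 − 2 = 146 (labels ;00/;01 skipped at this minute). Total = 71928 + 12588 + 146 = 84662.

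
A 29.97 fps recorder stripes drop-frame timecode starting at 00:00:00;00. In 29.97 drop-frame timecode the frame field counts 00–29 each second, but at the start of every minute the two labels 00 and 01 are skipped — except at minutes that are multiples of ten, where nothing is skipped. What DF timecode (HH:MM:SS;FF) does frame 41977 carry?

00:23:20;19

Each 10-minute DF block holds 10 × 60 × 30 − 9 × 2 = 17982 frames. 41977 ÷ 17982 → 2 full blocks, remainder 6013.
Within the partial block the first minute is 1800 frames and each further minute 1798, so 3 further minute boundaries passed. Total skipped labels = 18 × 2 + 2 × 3 = 42.
Non-drop label index = 41977 + 42 = 42019; at 30 labels/s that is 00:23:20:19, i.e. DF 00:23:20;19.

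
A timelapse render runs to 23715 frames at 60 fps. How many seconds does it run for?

395.25 seconds

Running time = 23715 / (60) = 395.25 s.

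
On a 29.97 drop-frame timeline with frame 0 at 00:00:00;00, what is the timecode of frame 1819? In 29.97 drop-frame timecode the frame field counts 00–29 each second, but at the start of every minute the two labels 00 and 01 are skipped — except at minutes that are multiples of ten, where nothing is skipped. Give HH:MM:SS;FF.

Ten DF minutes hold 17982 frames, so frame 1819 lies in block 0 (frames 0–17981) with 1819 frames into that block.
The block's first minute is 1800 frames and the rest 1798 each; 1819 frames reaches minute 1, so 0 × 18 + 1 × 2 = 2 labels have been skipped so far.
Adding those back, label number 1819 + 2 = 1821 at 30 labels/s is 60 s + 21 f = 0 h 1 min 0 s frame 21, i.e. 00:01:00;21.

00:01:00;21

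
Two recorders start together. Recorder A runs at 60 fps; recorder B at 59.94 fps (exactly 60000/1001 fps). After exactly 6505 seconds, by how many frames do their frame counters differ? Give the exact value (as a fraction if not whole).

390300/1001 frames

A emits 60 × 6505 = 390300 frames; B emits 60000/1001 × 6505 = 390300000/1001.
Difference = 390300/1001 frames (≈ 389.9101); B is behind A.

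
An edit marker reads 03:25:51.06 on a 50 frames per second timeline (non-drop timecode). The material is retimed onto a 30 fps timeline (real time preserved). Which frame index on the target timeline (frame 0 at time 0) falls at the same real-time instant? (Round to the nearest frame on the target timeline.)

frame 370534

Source frame index: (3×3600 + 25×60 + 51) × 50 + 6 = 617556.
Real time: 617556 / (50) = 308778/25 s.
Target frame: (308778/25) × (30) = 1852668/5 ≈ 370533.600 → 370534.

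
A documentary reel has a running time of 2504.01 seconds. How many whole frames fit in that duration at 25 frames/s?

62600 frames

Frames = 2504.01 × 25 = 250401/4 ≈ 62600.2500.
Complete frames: 62600.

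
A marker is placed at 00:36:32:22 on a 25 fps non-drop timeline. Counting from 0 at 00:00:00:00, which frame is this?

frame 54822

Total seconds to the label: (0 × 3600 + 36 × 60 + 32) = 2192.
Frame index = 2192 × 25 + 22 = 54822.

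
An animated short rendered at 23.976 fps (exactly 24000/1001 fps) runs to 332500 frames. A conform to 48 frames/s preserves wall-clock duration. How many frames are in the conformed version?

Target frames = source frames × (target rate / source rate) = 332500 × (48)/(24000/1001) = 332500 × 1001/500 = 665665.

665665 frames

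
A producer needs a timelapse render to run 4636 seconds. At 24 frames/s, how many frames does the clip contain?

Frames = 4636 × 24 = 111264.

111264 frames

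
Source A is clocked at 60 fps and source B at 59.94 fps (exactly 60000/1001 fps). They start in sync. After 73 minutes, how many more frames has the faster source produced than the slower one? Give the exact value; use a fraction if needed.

73 min = 4380 s.
A emits 60 × 4380 = 262800 frames; B emits 60000/1001 × 4380 = 262800000/1001.
Difference = 262800/1001 frames (≈ 262.5375); B is behind A.

262800/1001 frames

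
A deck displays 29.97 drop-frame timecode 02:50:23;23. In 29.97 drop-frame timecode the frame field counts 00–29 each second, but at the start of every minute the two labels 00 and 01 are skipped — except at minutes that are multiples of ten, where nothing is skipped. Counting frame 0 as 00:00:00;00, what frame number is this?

As if non-drop at 30 labels/s: (2 × 3600 + 50 × 60 + 23) × 30 + 23 = 306713.
Minute boundaries passed: 170; those not divisible by 10: 170 − 17 = 153; dropped labels = 2 × 153 = 306.
Actual frame index = 306713 − 306 = 306407.

306407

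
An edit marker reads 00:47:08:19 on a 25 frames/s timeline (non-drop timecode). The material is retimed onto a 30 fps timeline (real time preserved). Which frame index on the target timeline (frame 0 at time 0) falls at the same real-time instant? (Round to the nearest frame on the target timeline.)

Source frame index: (0×3600 + 47×60 + 8) × 25 + 19 = 70719.
Real time: 70719 / (25) = 70719/25 s.
Target frame: (70719/25) × (30) = 424314/5 ≈ 84862.800 → 84863.

frame 84863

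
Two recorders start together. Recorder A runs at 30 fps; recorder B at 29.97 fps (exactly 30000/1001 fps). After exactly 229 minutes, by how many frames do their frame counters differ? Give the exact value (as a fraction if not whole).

412200/1001 frames

229 min = 13740 s.
A emits 30 × 13740 = 412200 frames; B emits 30000/1001 × 13740 = 412200000/1001.
Difference = 412200/1001 frames (≈ 411.7882); B is behind A.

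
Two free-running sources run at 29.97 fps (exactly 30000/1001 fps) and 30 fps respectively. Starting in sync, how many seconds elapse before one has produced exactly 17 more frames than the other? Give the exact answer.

The gap grows by |30 − 30000/1001| = 30/1001 frames per second.
Time for a 17-frame gap: 17 ÷ (30/1001) = 17017/30 s.

17017/30 seconds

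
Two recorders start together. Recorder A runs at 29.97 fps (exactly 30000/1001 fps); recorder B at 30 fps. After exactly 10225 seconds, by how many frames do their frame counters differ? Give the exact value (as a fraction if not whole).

A emits 30000/1001 × 10225 = 306750000/1001 frames; B emits 30 × 10225 = 306750.
Difference = 306750/1001 frames (≈ 306.4436); B is ahead of A.

306750/1001 frames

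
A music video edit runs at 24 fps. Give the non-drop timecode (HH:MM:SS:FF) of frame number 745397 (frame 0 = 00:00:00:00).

745397 ÷ 24 = 31058 full seconds, remainder 5 frames.
31058 s = 8 h 37 min 38 s.
Timecode: 08:37:38:05.

08:37:38:05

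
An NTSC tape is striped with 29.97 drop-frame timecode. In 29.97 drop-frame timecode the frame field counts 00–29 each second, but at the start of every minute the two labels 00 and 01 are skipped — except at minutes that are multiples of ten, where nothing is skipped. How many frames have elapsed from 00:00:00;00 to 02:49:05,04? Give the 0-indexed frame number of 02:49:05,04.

304048

Complete 10-minute blocks: 16, each 17982 frames → 287712.
Remaining 9 whole minutes in the current block: 1800 + 8 × 1798 = 16184 frames.
Within the current minute: 5 × 30 + 4 − 2 = 152 (labels ;00/;01 skipped at this minute). Total = 287712 + 16184 + 152 = 304048.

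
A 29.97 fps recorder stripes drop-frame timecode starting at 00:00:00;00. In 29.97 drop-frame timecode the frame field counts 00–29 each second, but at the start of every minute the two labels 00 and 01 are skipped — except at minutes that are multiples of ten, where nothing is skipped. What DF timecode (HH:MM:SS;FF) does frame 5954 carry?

00:03:18;20

Each 10-minute DF block holds 10 × 60 × 30 − 9 × 2 = 17982 frames. 5954 ÷ 17982 → 0 full blocks, remainder 5954.
Within the partial block the first minute is 1800 frames and each further minute 1798, so 3 further minute boundaries passed. Total skipped labels = 18 × 0 + 2 × 3 = 6.
Non-drop label index = 5954 + 6 = 5960; at 30 labels/s that is 00:03:18:20, i.e. DF 00:03:18;20.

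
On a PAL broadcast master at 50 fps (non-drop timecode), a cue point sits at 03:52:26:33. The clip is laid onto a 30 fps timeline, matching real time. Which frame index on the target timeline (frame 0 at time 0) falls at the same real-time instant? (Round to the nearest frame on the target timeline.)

frame 418400

Source frame index: (3×3600 + 52×60 + 26) × 50 + 33 = 697333.
Real time: 697333 / (50) = 697333/50 s.
Target frame: (697333/50) × (30) = 2091999/5 ≈ 418399.800 → 418400.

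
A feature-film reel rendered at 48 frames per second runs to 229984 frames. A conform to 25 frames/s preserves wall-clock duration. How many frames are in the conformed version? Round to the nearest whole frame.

119783 frames

Frames at target rate = 229984 × (25) / (48) = 359350/3 ≈ 119783.333.
Nearest whole frame: 119783.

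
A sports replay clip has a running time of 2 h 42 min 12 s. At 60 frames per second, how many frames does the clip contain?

583920 frames

2 h 42 min 12 s = 9732 s.
Frames = 9732 × 60 = 583920.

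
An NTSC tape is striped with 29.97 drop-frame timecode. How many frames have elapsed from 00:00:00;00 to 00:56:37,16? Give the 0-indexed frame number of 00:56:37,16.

101824

Complete 10-minute blocks: 5, each 17982 frames → 89910.
Remaining 6 whole minutes in the current block: 1800 + 5 × 1798 = 10790 frames.
Within the current minute: 37 × 30 + 16 − 2 = 1124 (labels ;00/;01 skipped at this minute). Total = 89910 + 10790 + 1124 = 101824.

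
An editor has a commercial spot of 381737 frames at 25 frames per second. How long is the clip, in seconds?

Running time = 381737 / (25) = 15269.48 s.

15269.48 seconds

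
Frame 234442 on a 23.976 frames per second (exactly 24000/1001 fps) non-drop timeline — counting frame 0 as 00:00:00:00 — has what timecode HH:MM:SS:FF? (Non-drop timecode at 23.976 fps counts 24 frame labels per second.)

234442 ÷ 24 = 9768 full seconds, remainder 10 frames.
9768 s = 2 h 42 min 48 s.
Timecode: 02:42:48:10.

02:42:48:10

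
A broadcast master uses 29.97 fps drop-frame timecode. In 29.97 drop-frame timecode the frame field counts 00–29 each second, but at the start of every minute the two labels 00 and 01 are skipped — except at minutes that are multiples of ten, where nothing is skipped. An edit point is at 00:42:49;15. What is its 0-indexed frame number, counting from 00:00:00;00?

As if non-drop at 30 labels/s: (0 × 3600 + 42 × 60 + 49) × 30 + 15 = 77085.
Minute boundaries passed: 42; those not divisible by 10: 42 − 4 = 38; dropped labels = 2 × 38 = 76.
Actual frame index = 77085 − 76 = 77009.

77009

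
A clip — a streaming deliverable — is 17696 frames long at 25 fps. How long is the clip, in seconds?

707.84 seconds

Running time = 17696 / (25) = 707.84 s.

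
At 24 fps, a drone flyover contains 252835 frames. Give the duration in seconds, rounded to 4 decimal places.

Running time = 252835 × 1/24 = 252835/24 s ≈ 10534.7917 s.

10534.7917 seconds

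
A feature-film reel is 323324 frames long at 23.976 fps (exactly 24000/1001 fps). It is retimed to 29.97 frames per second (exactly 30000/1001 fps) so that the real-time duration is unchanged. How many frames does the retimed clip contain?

404155 frames

Target frames = source frames × (target rate / source rate) = 323324 × (30000/1001)/(24000/1001) = 323324 × 5/4 = 404155.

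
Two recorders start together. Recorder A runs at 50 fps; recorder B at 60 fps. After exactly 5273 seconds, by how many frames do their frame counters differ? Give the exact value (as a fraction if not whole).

52730 frames

A emits 50 × 5273 = 263650 frames; B emits 60 × 5273 = 316380.
Difference = 52730 frames; B is ahead of A.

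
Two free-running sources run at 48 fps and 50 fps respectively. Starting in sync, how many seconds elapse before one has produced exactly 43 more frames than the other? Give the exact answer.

The gap grows by |50 − 48| = 2 frames per second.
Time for a 43-frame gap: 43 ÷ (2) = 21.5 s.

21.5 seconds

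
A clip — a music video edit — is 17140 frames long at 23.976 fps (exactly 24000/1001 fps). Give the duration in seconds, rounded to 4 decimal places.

714.8808 seconds

Running time = 17140 × 1001/24000 = 857857/1200 s ≈ 714.8808 s.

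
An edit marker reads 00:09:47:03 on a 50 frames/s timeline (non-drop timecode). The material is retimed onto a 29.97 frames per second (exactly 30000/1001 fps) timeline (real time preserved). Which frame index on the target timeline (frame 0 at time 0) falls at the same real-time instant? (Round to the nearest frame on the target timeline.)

Source frame index: (0×3600 + 9×60 + 47) × 50 + 3 = 29353.
Real time: 29353 / (50) = 29353/50 s.
Target frame: (29353/50) × (30000/1001) = 17611800/1001 ≈ 17594.206 → 17594.

frame 17594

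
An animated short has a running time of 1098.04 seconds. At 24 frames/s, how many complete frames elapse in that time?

26352 frames

Frames = 1098.04 × 24 = 658824/25 ≈ 26352.9600.
Complete frames: 26352.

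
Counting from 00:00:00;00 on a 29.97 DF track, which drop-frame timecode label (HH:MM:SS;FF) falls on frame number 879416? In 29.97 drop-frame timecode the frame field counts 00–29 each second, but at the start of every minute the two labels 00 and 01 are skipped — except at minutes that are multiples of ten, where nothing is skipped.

Ten DF minutes hold 17982 frames, so frame 879416 lies in block 48 (frames 863136–881117) with 16280 frames into that block.
The block's first minute is 1800 frames and the rest 1798 each; 16280 frames reaches minute 9, so 48 × 18 + 9 × 2 = 882 labels have been skipped so far.
Adding those back, label number 879416 + 882 = 880298 at 30 labels/s is 29343 s + 8 f = 8 h 9 min 3 s frame 8, i.e. 08:09:03;08.

08:09:03;08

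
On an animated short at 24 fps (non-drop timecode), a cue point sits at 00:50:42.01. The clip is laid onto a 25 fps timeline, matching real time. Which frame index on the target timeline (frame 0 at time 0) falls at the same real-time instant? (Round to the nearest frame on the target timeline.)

frame 76051

Source frame index: (0×3600 + 50×60 + 42) × 24 + 1 = 73009.
Real time: 73009 / (24) = 73009/24 s.
Target frame: (73009/24) × (25) = 1825225/24 ≈ 76051.042 → 76051.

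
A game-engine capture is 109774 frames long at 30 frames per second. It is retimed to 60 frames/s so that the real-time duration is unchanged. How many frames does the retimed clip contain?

219548 frames

Frames at target rate = 109774 × (60) / (30) = 219548.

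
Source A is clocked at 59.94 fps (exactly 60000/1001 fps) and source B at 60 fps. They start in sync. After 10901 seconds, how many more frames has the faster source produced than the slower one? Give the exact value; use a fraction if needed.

59460/91 frames

A emits 60000/1001 × 10901 = 59460000/91 frames; B emits 60 × 10901 = 654060.
Difference = 59460/91 frames (≈ 653.4066); B is ahead of A.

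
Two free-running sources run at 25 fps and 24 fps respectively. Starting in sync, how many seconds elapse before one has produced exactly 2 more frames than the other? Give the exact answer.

2 seconds

The gap grows by |24 − 25| = 1 frame per second.
Time for a 2-frame gap: 2 ÷ (1) = 2 s.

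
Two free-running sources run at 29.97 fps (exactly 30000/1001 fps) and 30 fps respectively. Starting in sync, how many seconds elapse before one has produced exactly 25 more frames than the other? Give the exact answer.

The gap grows by |30 − 30000/1001| = 30/1001 frames per second.
Time for a 25-frame gap: 25 ÷ (30/1001) = 5005/6 s.

5005/6 seconds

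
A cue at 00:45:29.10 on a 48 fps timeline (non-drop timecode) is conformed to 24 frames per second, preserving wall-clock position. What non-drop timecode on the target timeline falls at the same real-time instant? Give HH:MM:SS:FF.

Source frame index: (0×3600 + 45×60 + 29) × 48 + 10 = 131002.
Real time: 131002 / (48) = 65501/24 s.
Target frame: (65501/24) × (24) = 65501.
At 24 labels/s: frame 65501 → 00:45:29:05.

00:45:29:05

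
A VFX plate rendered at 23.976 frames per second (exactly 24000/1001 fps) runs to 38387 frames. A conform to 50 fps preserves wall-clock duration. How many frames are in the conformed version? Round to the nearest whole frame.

Frames at target rate = 38387 × (50) / (24000/1001) = 38425387/480 ≈ 80052.890.
Nearest whole frame: 80053.

80053 frames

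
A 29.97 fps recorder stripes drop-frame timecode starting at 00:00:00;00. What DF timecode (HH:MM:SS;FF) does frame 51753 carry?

Ten DF minutes hold 17982 frames, so frame 51753 lies in block 2 (frames 35964–53945) with 15789 frames into that block.
The block's first minute is 1800 frames and the rest 1798 each; 15789 frames reaches minute 8, so 2 × 18 + 8 × 2 = 52 labels have been skipped so far.
Adding those back, label number 51753 + 52 = 51805 at 30 labels/s is 1726 s + 25 f = 0 h 28 min 46 s frame 25, i.e. 00:28:46;25.

00:28:46;25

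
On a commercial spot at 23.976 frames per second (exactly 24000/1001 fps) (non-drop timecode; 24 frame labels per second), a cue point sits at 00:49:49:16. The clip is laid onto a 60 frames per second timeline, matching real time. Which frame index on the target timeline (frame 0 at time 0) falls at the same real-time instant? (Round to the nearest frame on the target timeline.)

Source frame index: (0×3600 + 49×60 + 49) × 24 + 16 = 71752.
Real time: 71752 / (24000/1001) = 8977969/3000 s.
Target frame: (8977969/3000) × (60) = 8977969/50 ≈ 179559.380 → 179559.

frame 179559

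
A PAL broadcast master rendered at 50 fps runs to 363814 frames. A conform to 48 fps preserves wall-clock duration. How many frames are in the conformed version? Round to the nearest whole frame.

349261 frames

Frames at target rate = 363814 × (48) / (50) = 8731536/25 ≈ 349261.440.
Nearest whole frame: 349261.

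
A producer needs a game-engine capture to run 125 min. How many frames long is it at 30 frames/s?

125 min = 7500 s.
Frames = 7500 × 30 = 225000.

225000 frames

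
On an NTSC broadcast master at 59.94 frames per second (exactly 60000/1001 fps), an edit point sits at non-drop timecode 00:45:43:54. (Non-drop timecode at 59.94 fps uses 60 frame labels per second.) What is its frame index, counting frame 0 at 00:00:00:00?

Total seconds to the label: (0 × 3600 + 45 × 60 + 43) = 2743.
Frame index = 2743 × 60 + 54 = 164634.

frame 164634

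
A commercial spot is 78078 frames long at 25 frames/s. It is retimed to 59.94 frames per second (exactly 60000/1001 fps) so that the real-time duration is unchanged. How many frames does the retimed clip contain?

Target frames = source frames × (target rate / source rate) = 78078 × (60000/1001)/(25) = 78078 × 2400/1001 = 187200.

187200 frames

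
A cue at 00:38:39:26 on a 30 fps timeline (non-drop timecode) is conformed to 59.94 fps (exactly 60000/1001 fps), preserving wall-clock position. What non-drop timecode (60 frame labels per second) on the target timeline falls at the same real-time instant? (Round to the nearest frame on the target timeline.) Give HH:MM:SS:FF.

Source frame index: (0×3600 + 38×60 + 39) × 30 + 26 = 69596.
Real time: 69596 / (30) = 34798/15 s.
Target frame: (34798/15) × (60000/1001) = 139192000/1001 ≈ 139052.947 → 139053.
At 60 labels/s: frame 139053 → 00:38:37:33.

00:38:37:33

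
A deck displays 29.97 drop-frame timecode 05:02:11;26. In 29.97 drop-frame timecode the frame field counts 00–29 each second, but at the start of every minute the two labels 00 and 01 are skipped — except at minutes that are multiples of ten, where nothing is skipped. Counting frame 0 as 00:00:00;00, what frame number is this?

543412

As if non-drop at 30 labels/s: (5 × 3600 + 2 × 60 + 11) × 30 + 26 = 543956.
Minute boundaries passed: 302; those not divisible by 10: 302 − 30 = 272; dropped labels = 2 × 272 = 544.
Actual frame index = 543956 − 544 = 543412.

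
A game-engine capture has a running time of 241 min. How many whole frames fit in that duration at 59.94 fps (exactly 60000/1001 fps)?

866733 frames

241 min = 14460 s.
Frames = 14460 × 60000/1001 = 867600000/1001 ≈ 866733.2667.
Complete frames: 866733.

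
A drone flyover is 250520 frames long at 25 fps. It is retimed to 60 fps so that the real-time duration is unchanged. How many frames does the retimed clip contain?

Target frames = source frames × (target rate / source rate) = 250520 × (60)/(25) = 250520 × 12/5 = 601248.

601248 frames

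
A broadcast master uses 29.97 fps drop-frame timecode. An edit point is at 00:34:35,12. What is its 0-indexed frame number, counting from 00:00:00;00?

Complete 10-minute blocks: 3, each 17982 frames → 53946.
Remaining 4 whole minutes in the current block: 1800 + 3 × 1798 = 7194 frames.
Within the current minute: 35 × 30 + 12 − 2 = 1060 (labels ;00/;01 skipped at this minute). Total = 53946 + 7194 + 1060 = 62200.

62200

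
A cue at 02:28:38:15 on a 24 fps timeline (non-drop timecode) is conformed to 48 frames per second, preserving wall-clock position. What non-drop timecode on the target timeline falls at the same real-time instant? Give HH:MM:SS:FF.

02:28:38:30

Source frame index: (2×3600 + 28×60 + 38) × 24 + 15 = 214047.
Real time: 214047 / (24) = 71349/8 s.
Target frame: (71349/8) × (48) = 428094.
At 48 labels/s: frame 428094 → 02:28:38:30.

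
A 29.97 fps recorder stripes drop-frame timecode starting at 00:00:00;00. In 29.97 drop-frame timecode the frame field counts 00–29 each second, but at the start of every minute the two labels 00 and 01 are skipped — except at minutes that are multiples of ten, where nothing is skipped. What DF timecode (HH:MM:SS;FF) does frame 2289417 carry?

21:13:10;09

Ten DF minutes hold 17982 frames, so frame 2289417 lies in block 127 (frames 2283714–2301695) with 5703 frames into that block.
The block's first minute is 1800 frames and the rest 1798 each; 5703 frames reaches minute 3, so 127 × 18 + 3 × 2 = 2292 labels have been skipped so far.
Adding those back, label number 2289417 + 2292 = 2291709 at 30 labels/s is 76390 s + 9 f = 21 h 13 min 10 s frame 9, i.e. 21:13:10;09.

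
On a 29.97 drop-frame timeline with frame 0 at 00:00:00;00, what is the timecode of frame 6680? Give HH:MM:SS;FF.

Each 10-minute DF block holds 10 × 60 × 30 − 9 × 2 = 17982 frames. 6680 ÷ 17982 → 0 full blocks, remainder 6680.
Within the partial block the first minute is 1800 frames and each further minute 1798, so 3 further minute boundaries passed. Total skipped labels = 18 × 0 + 2 × 3 = 6.
Non-drop label index = 6680 + 6 = 6686; at 30 labels/s that is 00:03:42:26, i.e. DF 00:03:42;26.

00:03:42;26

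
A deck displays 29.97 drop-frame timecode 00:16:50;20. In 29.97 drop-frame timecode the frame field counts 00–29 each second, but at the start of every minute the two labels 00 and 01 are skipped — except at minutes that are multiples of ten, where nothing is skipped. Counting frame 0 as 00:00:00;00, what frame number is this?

As if non-drop at 30 labels/s: (0 × 3600 + 16 × 60 + 50) × 30 + 20 = 30320.
Minute boundaries passed: 16; those not divisible by 10: 16 − 1 = 15; dropped labels = 2 × 15 = 30.
Actual frame index = 30320 − 30 = 30290.

30290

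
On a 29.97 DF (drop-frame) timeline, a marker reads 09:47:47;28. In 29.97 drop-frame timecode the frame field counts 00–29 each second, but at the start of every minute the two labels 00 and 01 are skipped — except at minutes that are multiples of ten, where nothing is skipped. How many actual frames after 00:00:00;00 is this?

As if non-drop at 30 labels/s: (9 × 3600 + 47 × 60 + 47) × 30 + 28 = 1058038.
Minute boundaries passed: 587; those not divisible by 10: 587 − 58 = 529; dropped labels = 2 × 529 = 1058.
Actual frame index = 1058038 − 1058 = 1056980.

1056980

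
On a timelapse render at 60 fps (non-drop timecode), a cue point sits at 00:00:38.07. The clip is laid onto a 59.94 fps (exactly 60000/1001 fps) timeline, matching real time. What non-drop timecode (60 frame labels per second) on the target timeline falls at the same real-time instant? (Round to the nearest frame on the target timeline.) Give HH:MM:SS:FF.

00:00:38:05

Source frame index: (0×3600 + 0×60 + 38) × 60 + 7 = 2287.
Real time: 2287 / (60) = 2287/60 s.
Target frame: (2287/60) × (60000/1001) = 2287000/1001 ≈ 2284.715 → 2285.
At 60 labels/s: frame 2285 → 00:00:38:05.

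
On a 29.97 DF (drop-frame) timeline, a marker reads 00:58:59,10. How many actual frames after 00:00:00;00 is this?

As if non-drop at 30 labels/s: (0 × 3600 + 58 × 60 + 59) × 30 + 10 = 106180.
Minute boundaries passed: 58; those not divisible by 10: 58 − 5 = 53; dropped labels = 2 × 53 = 106.
Actual frame index = 106180 − 106 = 106074.

106074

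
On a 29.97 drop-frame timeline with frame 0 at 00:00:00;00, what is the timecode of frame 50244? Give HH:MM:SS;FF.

Ten DF minutes hold 17982 frames, so frame 50244 lies in block 2 (frames 35964–53945) with 14280 frames into that block.
The block's first minute is 1800 frames and the rest 1798 each; 14280 frames reaches minute 7, so 2 × 18 + 7 × 2 = 50 labels have been skipped so far.
Adding those back, label number 50244 + 50 = 50294 at 30 labels/s is 1676 s + 14 f = 0 h 27 min 56 s frame 14, i.e. 00:27:56;14.

00:27:56;14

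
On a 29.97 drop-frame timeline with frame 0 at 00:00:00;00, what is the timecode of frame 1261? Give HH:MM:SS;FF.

Each 10-minute DF block holds 10 × 60 × 30 − 9 × 2 = 17982 frames. 1261 ÷ 17982 → 0 full blocks, remainder 1261.
Within the partial block the first minute is 1800 frames and each further minute 1798, so 0 further minute boundaries passed. Total skipped labels = 18 × 0 + 2 × 0 = 0.
Non-drop label index = 1261 + 0 = 1261; at 30 labels/s that is 00:00:42:01, i.e. DF 00:00:42;01.

00:00:42;01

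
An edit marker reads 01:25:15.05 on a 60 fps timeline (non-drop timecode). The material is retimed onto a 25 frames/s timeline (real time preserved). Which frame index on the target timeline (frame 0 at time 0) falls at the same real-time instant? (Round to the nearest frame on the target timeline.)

Source frame index: (1×3600 + 25×60 + 15) × 60 + 5 = 306905.
Real time: 306905 / (60) = 61381/12 s.
Target frame: (61381/12) × (25) = 1534525/12 ≈ 127877.083 → 127877.

frame 127877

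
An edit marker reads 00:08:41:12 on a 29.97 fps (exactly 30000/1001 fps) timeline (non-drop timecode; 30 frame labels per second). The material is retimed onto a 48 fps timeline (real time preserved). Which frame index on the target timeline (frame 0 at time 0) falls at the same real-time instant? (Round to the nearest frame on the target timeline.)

frame 25052

Source frame index: (0×3600 + 8×60 + 41) × 30 + 12 = 15642.
Real time: 15642 / (30000/1001) = 2609607/5000 s.
Target frame: (2609607/5000) × (48) = 15657642/625 ≈ 25052.227 → 25052.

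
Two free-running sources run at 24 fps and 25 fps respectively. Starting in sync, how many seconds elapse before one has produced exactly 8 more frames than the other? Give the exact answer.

The gap grows by |25 − 24| = 1 frame per second.
Time for a 8-frame gap: 8 ÷ (1) = 8 s.

8 seconds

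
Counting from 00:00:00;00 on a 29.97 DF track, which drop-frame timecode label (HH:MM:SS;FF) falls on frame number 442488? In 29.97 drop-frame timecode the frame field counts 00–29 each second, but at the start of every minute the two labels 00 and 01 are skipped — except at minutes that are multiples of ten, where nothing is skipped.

04:06:04;12

Ten DF minutes hold 17982 frames, so frame 442488 lies in block 24 (frames 431568–449549) with 10920 frames into that block.
The block's first minute is 1800 frames and the rest 1798 each; 10920 frames reaches minute 6, so 24 × 18 + 6 × 2 = 444 labels have been skipped so far.
Adding those back, label number 442488 + 444 = 442932 at 30 labels/s is 14764 s + 12 f = 4 h 6 min 4 s frame 12, i.e. 04:06:04;12.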